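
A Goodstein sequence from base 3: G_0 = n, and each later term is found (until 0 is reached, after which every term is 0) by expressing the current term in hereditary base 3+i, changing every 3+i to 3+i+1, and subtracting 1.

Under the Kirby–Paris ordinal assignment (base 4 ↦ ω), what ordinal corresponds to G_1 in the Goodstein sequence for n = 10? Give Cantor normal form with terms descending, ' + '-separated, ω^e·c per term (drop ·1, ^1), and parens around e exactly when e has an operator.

G_0 = 10. HB_3(10) = 3^2 + 1. Bump = 17. G_1 = 16.
G_1 = 16. HB_4(16) = 4^2. Bump = 25. G_2 = 24.

ω^2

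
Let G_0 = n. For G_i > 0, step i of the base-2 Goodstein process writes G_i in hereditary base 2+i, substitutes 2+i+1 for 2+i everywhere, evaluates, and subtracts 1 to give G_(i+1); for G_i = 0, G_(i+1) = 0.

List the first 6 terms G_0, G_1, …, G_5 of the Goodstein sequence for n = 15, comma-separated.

step 0: 15 = 2^(2 + 1) + 2^2 + 2 + 1; sub 3 for 2: 3^(3 + 1) + 3^3 + 3 + 1; = 112; G_1 = 112−1 = 111
step 1: 111 = 3^(3 + 1) + 3^3 + 3; sub 4 for 3: 4^(4 + 1) + 4^4 + 4; = 1284; G_2 = 1284−1 = 1283
step 2: 1283 = 4^(4 + 1) + 4^4 + 3; sub 5 for 4: 5^(5 + 1) + 5^5 + 3; = 18753; G_3 = 18753−1 = 18752
step 3: 18752 = 5^(5 + 1) + 5^5 + 2; sub 6 for 5: 6^(6 + 1) + 6^6 + 2; = 326594; G_4 = 326594−1 = 326593
step 4: 326593 = 6^(6 + 1) + 6^6 + 1; sub 7 for 6: 7^(7 + 1) + 7^7 + 1; = 6588345; G_5 = 6588345−1 = 6588344

15, 111, 1283, 18752, 326593, 6588344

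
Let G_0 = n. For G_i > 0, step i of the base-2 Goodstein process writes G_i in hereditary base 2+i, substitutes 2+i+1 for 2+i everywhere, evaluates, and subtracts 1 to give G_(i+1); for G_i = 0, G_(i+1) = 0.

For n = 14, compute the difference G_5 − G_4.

G_0=14  [base 2] 2^(2 + 1) + 2^2 + 2  →[2↦3]→  3^(3 + 1) + 3^3 + 3 = 111  −1 ⇒ G_1=110
G_1=110  [base 3] 3^(3 + 1) + 3^3 + 2  →[3↦4]→  4^(4 + 1) + 4^4 + 2 = 1282  −1 ⇒ G_2=1281
G_2=1281  [base 4] 4^(4 + 1) + 4^4 + 1  →[4↦5]→  5^(5 + 1) + 5^5 + 1 = 18751  −1 ⇒ G_3=18750
G_3=18750  [base 5] 5^(5 + 1) + 5^5  →[5↦6]→  6^(6 + 1) + 6^6 = 326592  −1 ⇒ G_4=326591
G_4=326591  [base 6] 6^(6 + 1) + 5·6^5 + 5·6^4 + 5·6^3 + 5·6^2 + 5·6 + 5  →[6↦7]→  7^(7 + 1) + 5·7^5 + 5·7^4 + 5·7^3 + 5·7^2 + 5·7 + 5 = 5862841  −1 ⇒ G_5=5862840

5536249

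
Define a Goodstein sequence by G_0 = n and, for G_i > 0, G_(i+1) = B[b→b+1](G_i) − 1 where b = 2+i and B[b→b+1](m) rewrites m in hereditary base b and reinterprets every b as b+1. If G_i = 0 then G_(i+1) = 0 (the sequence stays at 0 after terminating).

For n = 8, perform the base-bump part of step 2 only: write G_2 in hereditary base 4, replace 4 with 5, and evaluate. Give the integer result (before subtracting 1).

6311

8 —HB2→ 2^(2 + 1) —bump→ 3^(3 + 1) = 81 —(−1)→ 80
80 —HB3→ 2·3^3 + 2·3^2 + 2·3 + 2 —bump→ 2·4^4 + 2·4^2 + 2·4 + 2 = 554 —(−1)→ 553
553 —HB4→ 2·4^4 + 2·4^2 + 2·4 + 1 —bump→ 2·5^5 + 2·5^2 + 2·5 + 1 = 6311 —(−1)→ 6310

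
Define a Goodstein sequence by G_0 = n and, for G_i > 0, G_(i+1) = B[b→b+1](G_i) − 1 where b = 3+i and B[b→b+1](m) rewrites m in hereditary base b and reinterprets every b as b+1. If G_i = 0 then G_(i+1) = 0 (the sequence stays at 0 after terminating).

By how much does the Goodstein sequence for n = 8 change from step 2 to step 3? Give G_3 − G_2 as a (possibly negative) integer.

step 0: 8 = 2·3 + 2; sub 4 for 3: 2·4 + 2; = 10; G_1 = 10−1 = 9
step 1: 9 = 2·4 + 1; sub 5 for 4: 2·5 + 1; = 11; G_2 = 11−1 = 10
step 2: 10 = 2·5; sub 6 for 5: 2·6; = 12; G_3 = 12−1 = 11

1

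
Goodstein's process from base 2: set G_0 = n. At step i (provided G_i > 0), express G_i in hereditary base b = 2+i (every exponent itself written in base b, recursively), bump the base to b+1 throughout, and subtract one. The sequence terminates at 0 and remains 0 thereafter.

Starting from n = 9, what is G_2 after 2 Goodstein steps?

9 —HB2→ 2^(2 + 1) + 1 —bump→ 3^(3 + 1) + 1 = 82 —(−1)→ 81
81 —HB3→ 3^(3 + 1) —bump→ 4^(4 + 1) = 1024 —(−1)→ 1023

1023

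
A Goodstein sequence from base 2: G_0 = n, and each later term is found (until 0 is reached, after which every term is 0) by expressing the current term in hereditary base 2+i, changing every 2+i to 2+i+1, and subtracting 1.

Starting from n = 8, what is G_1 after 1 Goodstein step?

G_0=8  [base 2] 2^(2 + 1)  →[2↦3]→  3^(3 + 1) = 81  −1 ⇒ G_1=80
G_1=80  [base 3] 2·3^3 + 2·3^2 + 2·3 + 2  →[3↦4]→  2·4^4 + 2·4^2 + 2·4 + 2 = 554  −1 ⇒ G_2=553

80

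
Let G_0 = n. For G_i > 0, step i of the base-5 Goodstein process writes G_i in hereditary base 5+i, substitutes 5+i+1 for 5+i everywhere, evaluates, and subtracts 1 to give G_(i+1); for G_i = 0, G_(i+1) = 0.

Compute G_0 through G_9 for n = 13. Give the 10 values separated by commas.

13, 14, 15, 16, 17, 17, 17, 17, 17, 17

base 5: 13 = 2·5 + 3; at 6: 2·6 + 3 = 15; next = 14
base 6: 14 = 2·6 + 2; at 7: 2·7 + 2 = 16; next = 15
base 7: 15 = 2·7 + 1; at 8: 2·8 + 1 = 17; next = 16
base 8: 16 = 2·8; at 9: 2·9 = 18; next = 17
base 9: 17 = 9 + 8; at 10: 10 + 8 = 18; next = 17
base 10: 17 = 10 + 7; at 11: 11 + 7 = 18; next = 17
base 11: 17 = 11 + 6; at 12: 12 + 6 = 18; next = 17
base 12: 17 = 12 + 5; at 13: 13 + 5 = 18; next = 17
base 13: 17 = 13 + 4; at 14: 14 + 4 = 18; next = 17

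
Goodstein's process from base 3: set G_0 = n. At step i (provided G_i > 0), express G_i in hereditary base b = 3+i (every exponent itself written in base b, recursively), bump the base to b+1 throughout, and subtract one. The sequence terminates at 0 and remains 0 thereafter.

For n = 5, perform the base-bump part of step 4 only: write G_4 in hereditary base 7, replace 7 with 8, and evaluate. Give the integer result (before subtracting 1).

G_0 = 5. HB_3(5) = 3 + 2. Bump = 6. G_1 = 5.
G_1 = 5. HB_4(5) = 4 + 1. Bump = 6. G_2 = 5.
G_2 = 5. HB_5(5) = 5. Bump = 6. G_3 = 5.
G_3 = 5. HB_6(5) = 5. Bump = 5. G_4 = 4.
G_4 = 4. HB_7(4) = 4. Bump = 4. G_5 = 3.

4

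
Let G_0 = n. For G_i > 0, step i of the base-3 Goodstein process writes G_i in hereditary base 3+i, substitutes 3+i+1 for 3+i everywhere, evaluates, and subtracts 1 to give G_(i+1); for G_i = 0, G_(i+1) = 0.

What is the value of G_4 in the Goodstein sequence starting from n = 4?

i=0: 4 = 3 + 1 (b=3); 3→4: 4 + 1 = 5; 5−1 = 4
i=1: 4 = 4 (b=4); 4→5: 5 = 5; 5−1 = 4
i=2: 4 = 4 (b=5); 5→6: 4 = 4; 4−1 = 3
i=3: 3 = 3 (b=6); 6→7: 3 = 3; 3−1 = 2
i=4: 2 = 2 (b=7); 7→8: 2 = 2; 2−1 = 1

2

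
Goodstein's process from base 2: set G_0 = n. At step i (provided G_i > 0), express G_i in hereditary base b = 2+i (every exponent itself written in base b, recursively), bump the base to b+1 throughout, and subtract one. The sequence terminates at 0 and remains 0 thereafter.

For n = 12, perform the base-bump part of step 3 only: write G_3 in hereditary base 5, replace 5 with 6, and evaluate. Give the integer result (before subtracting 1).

280020

12 —HB2→ 2^(2 + 1) + 2^2 —bump→ 3^(3 + 1) + 3^3 = 108 —(−1)→ 107
107 —HB3→ 3^(3 + 1) + 2·3^2 + 2·3 + 2 —bump→ 4^(4 + 1) + 2·4^2 + 2·4 + 2 = 1066 —(−1)→ 1065
1065 —HB4→ 4^(4 + 1) + 2·4^2 + 2·4 + 1 —bump→ 5^(5 + 1) + 2·5^2 + 2·5 + 1 = 15686 —(−1)→ 15685
15685 —HB5→ 5^(5 + 1) + 2·5^2 + 2·5 —bump→ 6^(6 + 1) + 2·6^2 + 2·6 = 280020 —(−1)→ 280019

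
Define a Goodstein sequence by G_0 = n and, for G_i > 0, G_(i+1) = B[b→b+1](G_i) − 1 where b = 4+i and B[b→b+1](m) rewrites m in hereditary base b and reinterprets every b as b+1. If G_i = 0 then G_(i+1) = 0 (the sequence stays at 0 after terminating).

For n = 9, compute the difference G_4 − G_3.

0

G_0 = 9. HB_4(9) = 2·4 + 1. Bump = 11. G_1 = 10.
G_1 = 10. HB_5(10) = 2·5. Bump = 12. G_2 = 11.
G_2 = 11. HB_6(11) = 6 + 5. Bump = 12. G_3 = 11.
G_3 = 11. HB_7(11) = 7 + 4. Bump = 12. G_4 = 11.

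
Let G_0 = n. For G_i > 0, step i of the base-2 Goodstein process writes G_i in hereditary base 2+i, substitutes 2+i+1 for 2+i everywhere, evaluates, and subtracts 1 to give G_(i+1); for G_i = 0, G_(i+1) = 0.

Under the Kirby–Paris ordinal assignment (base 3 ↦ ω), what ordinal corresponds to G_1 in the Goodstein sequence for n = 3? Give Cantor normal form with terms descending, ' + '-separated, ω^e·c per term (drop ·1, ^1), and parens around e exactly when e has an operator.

3 —HB2→ 2 + 1 —bump→ 3 + 1 = 4 —(−1)→ 3
3 —HB3→ 3 —bump→ 4 = 4 —(−1)→ 3

ω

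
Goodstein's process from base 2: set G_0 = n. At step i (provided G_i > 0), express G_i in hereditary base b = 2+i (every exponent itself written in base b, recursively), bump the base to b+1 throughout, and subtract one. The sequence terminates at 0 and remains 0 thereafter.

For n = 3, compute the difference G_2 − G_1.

base 2: 3 = 2 + 1; at 3: 3 + 1 = 4; next = 3
base 3: 3 = 3; at 4: 4 = 4; next = 3

0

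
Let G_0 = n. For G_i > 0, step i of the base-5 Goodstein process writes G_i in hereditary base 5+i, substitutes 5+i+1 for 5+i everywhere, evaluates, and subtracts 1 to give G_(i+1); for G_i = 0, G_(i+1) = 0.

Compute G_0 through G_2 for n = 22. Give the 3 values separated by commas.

22, 25, 28

22 —HB5→ 4·5 + 2 —bump→ 4·6 + 2 = 26 —(−1)→ 25
25 —HB6→ 4·6 + 1 —bump→ 4·7 + 1 = 29 —(−1)→ 28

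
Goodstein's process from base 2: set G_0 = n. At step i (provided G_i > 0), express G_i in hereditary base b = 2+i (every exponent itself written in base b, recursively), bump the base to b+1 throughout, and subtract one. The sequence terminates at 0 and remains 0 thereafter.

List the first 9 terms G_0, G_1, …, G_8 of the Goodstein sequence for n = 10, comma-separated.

10, 83, 1025, 15625, 279935, 4215754, 84073323, 1937434592, 50000555551

G_0=10  [base 2] 2^(2 + 1) + 2  →[2↦3]→  3^(3 + 1) + 3 = 84  −1 ⇒ G_1=83
G_1=83  [base 3] 3^(3 + 1) + 2  →[3↦4]→  4^(4 + 1) + 2 = 1026  −1 ⇒ G_2=1025
G_2=1025  [base 4] 4^(4 + 1) + 1  →[4↦5]→  5^(5 + 1) + 1 = 15626  −1 ⇒ G_3=15625
G_3=15625  [base 5] 5^(5 + 1)  →[5↦6]→  6^(6 + 1) = 279936  −1 ⇒ G_4=279935
G_4=279935  [base 6] 5·6^6 + 5·6^5 + 5·6^4 + 5·6^3 + 5·6^2 + 5·6 + 5  →[6↦7]→  5·7^7 + 5·7^5 + 5·7^4 + 5·7^3 + 5·7^2 + 5·7 + 5 = 4215755  −1 ⇒ G_5=4215754
G_5=4215754  [base 7] 5·7^7 + 5·7^5 + 5·7^4 + 5·7^3 + 5·7^2 + 5·7 + 4  →[7↦8]→  5·8^8 + 5·8^5 + 5·8^4 + 5·8^3 + 5·8^2 + 5·8 + 4 = 84073324  −1 ⇒ G_6=84073323
G_6=84073323  [base 8] 5·8^8 + 5·8^5 + 5·8^4 + 5·8^3 + 5·8^2 + 5·8 + 3  →[8↦9]→  5·9^9 + 5·9^5 + 5·9^4 + 5·9^3 + 5·9^2 + 5·9 + 3 = 1937434593  −1 ⇒ G_7=1937434592
G_7=1937434592  [base 9] 5·9^9 + 5·9^5 + 5·9^4 + 5·9^3 + 5·9^2 + 5·9 + 2  →[9↦10]→  5·10^10 + 5·10^5 + 5·10^4 + 5·10^3 + 5·10^2 + 5·10 + 2 = 50000555552  −1 ⇒ G_8=50000555551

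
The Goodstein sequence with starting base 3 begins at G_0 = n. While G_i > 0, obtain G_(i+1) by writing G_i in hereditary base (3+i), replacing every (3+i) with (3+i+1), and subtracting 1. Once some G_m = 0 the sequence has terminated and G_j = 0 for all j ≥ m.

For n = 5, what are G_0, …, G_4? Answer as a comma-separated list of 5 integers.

5, 5, 5, 5, 4

i=0: 5 = 3 + 2 (b=3); 3→4: 4 + 2 = 6; 6−1 = 5
i=1: 5 = 4 + 1 (b=4); 4→5: 5 + 1 = 6; 6−1 = 5
i=2: 5 = 5 (b=5); 5→6: 6 = 6; 6−1 = 5
i=3: 5 = 5 (b=6); 6→7: 5 = 5; 5−1 = 4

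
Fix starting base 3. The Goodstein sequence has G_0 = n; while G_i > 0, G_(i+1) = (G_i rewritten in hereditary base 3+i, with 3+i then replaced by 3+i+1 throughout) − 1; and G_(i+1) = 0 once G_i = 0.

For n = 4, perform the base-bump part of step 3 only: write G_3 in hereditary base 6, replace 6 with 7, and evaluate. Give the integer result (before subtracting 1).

i=0: 4 = 3 + 1 (b=3); 3→4: 4 + 1 = 5; 5−1 = 4
i=1: 4 = 4 (b=4); 4→5: 5 = 5; 5−1 = 4
i=2: 4 = 4 (b=5); 5→6: 4 = 4; 4−1 = 3

3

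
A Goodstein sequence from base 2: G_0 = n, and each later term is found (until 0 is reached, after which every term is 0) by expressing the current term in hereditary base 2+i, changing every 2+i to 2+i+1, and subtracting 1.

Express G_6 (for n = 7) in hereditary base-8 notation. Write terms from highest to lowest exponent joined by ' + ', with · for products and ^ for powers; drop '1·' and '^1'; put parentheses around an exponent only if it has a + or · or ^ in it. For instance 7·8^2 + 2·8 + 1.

7·8^7 + 7·8^6 + 7·8^5 + 7·8^4 + 7·8^3 + 7·8^2 + 7·8 + 7

G_0 = 7. HB_2(7) = 2^2 + 2 + 1. Bump = 31. G_1 = 30.
G_1 = 30. HB_3(30) = 3^3 + 3. Bump = 260. G_2 = 259.
G_2 = 259. HB_4(259) = 4^4 + 3. Bump = 3128. G_3 = 3127.
G_3 = 3127. HB_5(3127) = 5^5 + 2. Bump = 46658. G_4 = 46657.
G_4 = 46657. HB_6(46657) = 6^6 + 1. Bump = 823544. G_5 = 823543.
G_5 = 823543. HB_7(823543) = 7^7. Bump = 16777216. G_6 = 16777215.
G_6 = 16777215. HB_8(16777215) = 7·8^7 + 7·8^6 + 7·8^5 + 7·8^4 + 7·8^3 + 7·8^2 + 7·8 + 7. Bump = 37665880. G_7 = 37665879.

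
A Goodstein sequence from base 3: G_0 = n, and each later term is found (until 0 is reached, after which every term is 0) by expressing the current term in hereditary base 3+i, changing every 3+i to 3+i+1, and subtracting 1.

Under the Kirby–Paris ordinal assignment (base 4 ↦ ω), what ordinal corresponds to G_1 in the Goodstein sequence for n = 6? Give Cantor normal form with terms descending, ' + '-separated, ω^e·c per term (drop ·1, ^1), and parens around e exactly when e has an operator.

6 —HB3→ 2·3 —bump→ 2·4 = 8 —(−1)→ 7
7 —HB4→ 4 + 3 —bump→ 5 + 3 = 8 —(−1)→ 7

ω + 3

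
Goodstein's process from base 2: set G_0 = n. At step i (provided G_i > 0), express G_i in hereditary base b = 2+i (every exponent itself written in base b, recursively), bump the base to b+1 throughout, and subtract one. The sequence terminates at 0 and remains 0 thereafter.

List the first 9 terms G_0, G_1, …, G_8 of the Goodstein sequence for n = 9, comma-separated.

step 0: 9 = 2^(2 + 1) + 1; sub 3 for 2: 3^(3 + 1) + 1; = 82; G_1 = 82−1 = 81
step 1: 81 = 3^(3 + 1); sub 4 for 3: 4^(4 + 1); = 1024; G_2 = 1024−1 = 1023
step 2: 1023 = 3·4^4 + 3·4^3 + 3·4^2 + 3·4 + 3; sub 5 for 4: 3·5^5 + 3·5^3 + 3·5^2 + 3·5 + 3; = 9843; G_3 = 9843−1 = 9842
step 3: 9842 = 3·5^5 + 3·5^3 + 3·5^2 + 3·5 + 2; sub 6 for 5: 3·6^6 + 3·6^3 + 3·6^2 + 3·6 + 2; = 140744; G_4 = 140744−1 = 140743
step 4: 140743 = 3·6^6 + 3·6^3 + 3·6^2 + 3·6 + 1; sub 7 for 6: 3·7^7 + 3·7^3 + 3·7^2 + 3·7 + 1; = 2471827; G_5 = 2471827−1 = 2471826
step 5: 2471826 = 3·7^7 + 3·7^3 + 3·7^2 + 3·7; sub 8 for 7: 3·8^8 + 3·8^3 + 3·8^2 + 3·8; = 50333400; G_6 = 50333400−1 = 50333399
step 6: 50333399 = 3·8^8 + 3·8^3 + 3·8^2 + 2·8 + 7; sub 9 for 8: 3·9^9 + 3·9^3 + 3·9^2 + 2·9 + 7; = 1162263922; G_7 = 1162263922−1 = 1162263921
step 7: 1162263921 = 3·9^9 + 3·9^3 + 3·9^2 + 2·9 + 6; sub 10 for 9: 3·10^10 + 3·10^3 + 3·10^2 + 2·10 + 6; = 30000003326; G_8 = 30000003326−1 = 30000003325

9, 81, 1023, 9842, 140743, 2471826, 50333399, 1162263921, 30000003325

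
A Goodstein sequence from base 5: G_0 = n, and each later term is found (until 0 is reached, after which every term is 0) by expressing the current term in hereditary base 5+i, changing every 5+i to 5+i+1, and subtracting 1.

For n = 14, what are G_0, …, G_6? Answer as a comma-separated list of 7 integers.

G_0=14  [base 5] 2·5 + 4  →[5↦6]→  2·6 + 4 = 16  −1 ⇒ G_1=15
G_1=15  [base 6] 2·6 + 3  →[6↦7]→  2·7 + 3 = 17  −1 ⇒ G_2=16
G_2=16  [base 7] 2·7 + 2  →[7↦8]→  2·8 + 2 = 18  −1 ⇒ G_3=17
G_3=17  [base 8] 2·8 + 1  →[8↦9]→  2·9 + 1 = 19  −1 ⇒ G_4=18
G_4=18  [base 9] 2·9  →[9↦10]→  2·10 = 20  −1 ⇒ G_5=19
G_5=19  [base 10] 10 + 9  →[10↦11]→  11 + 9 = 20  −1 ⇒ G_6=19

14, 15, 16, 17, 18, 19, 19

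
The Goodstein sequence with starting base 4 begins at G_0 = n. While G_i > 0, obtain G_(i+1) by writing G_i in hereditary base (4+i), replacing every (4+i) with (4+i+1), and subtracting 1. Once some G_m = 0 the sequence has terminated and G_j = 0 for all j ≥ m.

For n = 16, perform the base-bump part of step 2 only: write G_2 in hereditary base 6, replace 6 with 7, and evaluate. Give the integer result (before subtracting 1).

31

G_0=16  [base 4] 4^2  →[4↦5]→  5^2 = 25  −1 ⇒ G_1=24
G_1=24  [base 5] 4·5 + 4  →[5↦6]→  4·6 + 4 = 28  −1 ⇒ G_2=27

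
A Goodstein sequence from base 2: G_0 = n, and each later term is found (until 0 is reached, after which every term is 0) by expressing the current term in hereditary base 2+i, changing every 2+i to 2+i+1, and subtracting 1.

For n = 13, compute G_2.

1279

base 2: 13 = 2^(2 + 1) + 2^2 + 1; at 3: 3^(3 + 1) + 3^3 + 1 = 109; next = 108
base 3: 108 = 3^(3 + 1) + 3^3; at 4: 4^(4 + 1) + 4^4 = 1280; next = 1279
base 4: 1279 = 4^(4 + 1) + 3·4^3 + 3·4^2 + 3·4 + 3; at 5: 5^(5 + 1) + 3·5^3 + 3·5^2 + 3·5 + 3 = 16093; next = 16092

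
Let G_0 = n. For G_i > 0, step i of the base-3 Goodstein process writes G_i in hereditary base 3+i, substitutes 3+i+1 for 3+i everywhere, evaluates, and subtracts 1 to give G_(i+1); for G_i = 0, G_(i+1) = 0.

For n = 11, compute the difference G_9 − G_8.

4

G_0=11  [base 3] 3^2 + 2  →[3↦4]→  4^2 + 2 = 18  −1 ⇒ G_1=17
G_1=17  [base 4] 4^2 + 1  →[4↦5]→  5^2 + 1 = 26  −1 ⇒ G_2=25
G_2=25  [base 5] 5^2  →[5↦6]→  6^2 = 36  −1 ⇒ G_3=35
G_3=35  [base 6] 5·6 + 5  →[6↦7]→  5·7 + 5 = 40  −1 ⇒ G_4=39
G_4=39  [base 7] 5·7 + 4  →[7↦8]→  5·8 + 4 = 44  −1 ⇒ G_5=43
G_5=43  [base 8] 5·8 + 3  →[8↦9]→  5·9 + 3 = 48  −1 ⇒ G_6=47
G_6=47  [base 9] 5·9 + 2  →[9↦10]→  5·10 + 2 = 52  −1 ⇒ G_7=51
G_7=51  [base 10] 5·10 + 1  →[10↦11]→  5·11 + 1 = 56  −1 ⇒ G_8=55
G_8=55  [base 11] 5·11  →[11↦12]→  5·12 = 60  −1 ⇒ G_9=59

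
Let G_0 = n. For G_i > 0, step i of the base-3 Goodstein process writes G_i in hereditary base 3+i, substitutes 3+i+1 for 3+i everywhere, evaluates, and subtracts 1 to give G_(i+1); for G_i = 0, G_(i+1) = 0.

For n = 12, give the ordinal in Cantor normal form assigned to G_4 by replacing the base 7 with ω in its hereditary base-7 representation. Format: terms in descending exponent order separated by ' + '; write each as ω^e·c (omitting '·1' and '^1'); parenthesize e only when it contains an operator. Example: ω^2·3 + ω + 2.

base 3: 12 = 3^2 + 3; at 4: 4^2 + 4 = 20; next = 19
base 4: 19 = 4^2 + 3; at 5: 5^2 + 3 = 28; next = 27
base 5: 27 = 5^2 + 2; at 6: 6^2 + 2 = 38; next = 37
base 6: 37 = 6^2 + 1; at 7: 7^2 + 1 = 50; next = 49
base 7: 49 = 7^2; at 8: 8^2 = 64; next = 63

ω^2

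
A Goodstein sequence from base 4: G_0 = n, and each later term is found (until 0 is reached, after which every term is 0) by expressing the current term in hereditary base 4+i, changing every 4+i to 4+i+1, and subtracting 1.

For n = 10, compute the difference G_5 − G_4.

0

(0) 10|_4 = 2·4 + 2 ↦ 2·5 + 2|_5 = 12 ⇒ 11
(1) 11|_5 = 2·5 + 1 ↦ 2·6 + 1|_6 = 13 ⇒ 12
(2) 12|_6 = 2·6 ↦ 2·7|_7 = 14 ⇒ 13
(3) 13|_7 = 7 + 6 ↦ 8 + 6|_8 = 14 ⇒ 13
(4) 13|_8 = 8 + 5 ↦ 9 + 5|_9 = 14 ⇒ 13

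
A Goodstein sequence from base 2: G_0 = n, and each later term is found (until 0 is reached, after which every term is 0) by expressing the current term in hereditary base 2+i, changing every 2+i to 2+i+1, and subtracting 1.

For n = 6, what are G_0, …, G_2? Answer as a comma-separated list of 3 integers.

G_0 = 6. HB_2(6) = 2^2 + 2. Bump = 30. G_1 = 29.
G_1 = 29. HB_3(29) = 3^3 + 2. Bump = 258. G_2 = 257.

6, 29, 257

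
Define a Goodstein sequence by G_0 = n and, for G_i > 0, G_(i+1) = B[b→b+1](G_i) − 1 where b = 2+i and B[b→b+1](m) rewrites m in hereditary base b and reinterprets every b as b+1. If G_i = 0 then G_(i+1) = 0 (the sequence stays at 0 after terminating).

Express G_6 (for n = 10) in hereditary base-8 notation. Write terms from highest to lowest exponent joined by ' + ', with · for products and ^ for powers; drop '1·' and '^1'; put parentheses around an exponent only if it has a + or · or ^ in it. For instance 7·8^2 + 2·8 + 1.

i=0: 10 = 2^(2 + 1) + 2 (b=2); 2→3: 3^(3 + 1) + 3 = 84; 84−1 = 83
i=1: 83 = 3^(3 + 1) + 2 (b=3); 3→4: 4^(4 + 1) + 2 = 1026; 1026−1 = 1025
i=2: 1025 = 4^(4 + 1) + 1 (b=4); 4→5: 5^(5 + 1) + 1 = 15626; 15626−1 = 15625
i=3: 15625 = 5^(5 + 1) (b=5); 5→6: 6^(6 + 1) = 279936; 279936−1 = 279935
i=4: 279935 = 5·6^6 + 5·6^5 + 5·6^4 + 5·6^3 + 5·6^2 + 5·6 + 5 (b=6); 6→7: 5·7^7 + 5·7^5 + 5·7^4 + 5·7^3 + 5·7^2 + 5·7 + 5 = 4215755; 4215755−1 = 4215754
i=5: 4215754 = 5·7^7 + 5·7^5 + 5·7^4 + 5·7^3 + 5·7^2 + 5·7 + 4 (b=7); 7→8: 5·8^8 + 5·8^5 + 5·8^4 + 5·8^3 + 5·8^2 + 5·8 + 4 = 84073324; 84073324−1 = 84073323

5·8^8 + 5·8^5 + 5·8^4 + 5·8^3 + 5·8^2 + 5·8 + 3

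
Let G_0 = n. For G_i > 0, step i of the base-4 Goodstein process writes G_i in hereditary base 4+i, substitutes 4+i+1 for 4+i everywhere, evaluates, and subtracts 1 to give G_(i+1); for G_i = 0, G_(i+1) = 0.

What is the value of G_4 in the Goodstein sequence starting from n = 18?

53

step 0: 18 = 4^2 + 2; sub 5 for 4: 5^2 + 2; = 27; G_1 = 27−1 = 26
step 1: 26 = 5^2 + 1; sub 6 for 5: 6^2 + 1; = 37; G_2 = 37−1 = 36
step 2: 36 = 6^2; sub 7 for 6: 7^2; = 49; G_3 = 49−1 = 48
step 3: 48 = 6·7 + 6; sub 8 for 7: 6·8 + 6; = 54; G_4 = 54−1 = 53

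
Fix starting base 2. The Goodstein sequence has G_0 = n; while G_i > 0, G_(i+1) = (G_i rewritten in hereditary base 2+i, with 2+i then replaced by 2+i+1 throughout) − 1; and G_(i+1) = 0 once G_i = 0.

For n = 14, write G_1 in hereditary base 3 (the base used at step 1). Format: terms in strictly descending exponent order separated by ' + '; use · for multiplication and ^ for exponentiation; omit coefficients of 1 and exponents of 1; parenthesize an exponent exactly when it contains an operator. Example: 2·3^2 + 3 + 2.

3^(3 + 1) + 3^3 + 2

i=0: 14 = 2^(2 + 1) + 2^2 + 2 (b=2); 2→3: 3^(3 + 1) + 3^3 + 3 = 111; 111−1 = 110
i=1: 110 = 3^(3 + 1) + 3^3 + 2 (b=3); 3→4: 4^(4 + 1) + 4^4 + 2 = 1282; 1282−1 = 1281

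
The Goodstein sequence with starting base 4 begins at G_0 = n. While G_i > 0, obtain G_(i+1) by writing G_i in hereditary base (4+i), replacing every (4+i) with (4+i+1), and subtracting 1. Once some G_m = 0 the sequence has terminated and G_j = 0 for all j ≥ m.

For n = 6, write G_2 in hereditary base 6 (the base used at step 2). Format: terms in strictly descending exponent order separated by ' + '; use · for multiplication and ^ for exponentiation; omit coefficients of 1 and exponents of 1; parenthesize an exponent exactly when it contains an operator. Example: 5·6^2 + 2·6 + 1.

base 4: 6 = 4 + 2; at 5: 5 + 2 = 7; next = 6
base 5: 6 = 5 + 1; at 6: 6 + 1 = 7; next = 6
base 6: 6 = 6; at 7: 7 = 7; next = 6

6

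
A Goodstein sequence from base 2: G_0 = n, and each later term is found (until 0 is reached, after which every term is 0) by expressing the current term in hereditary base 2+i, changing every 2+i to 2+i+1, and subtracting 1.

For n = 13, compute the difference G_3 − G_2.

step 0: 13 = 2^(2 + 1) + 2^2 + 1; sub 3 for 2: 3^(3 + 1) + 3^3 + 1; = 109; G_1 = 109−1 = 108
step 1: 108 = 3^(3 + 1) + 3^3; sub 4 for 3: 4^(4 + 1) + 4^4; = 1280; G_2 = 1280−1 = 1279
step 2: 1279 = 4^(4 + 1) + 3·4^3 + 3·4^2 + 3·4 + 3; sub 5 for 4: 5^(5 + 1) + 3·5^3 + 3·5^2 + 3·5 + 3; = 16093; G_3 = 16093−1 = 16092

14813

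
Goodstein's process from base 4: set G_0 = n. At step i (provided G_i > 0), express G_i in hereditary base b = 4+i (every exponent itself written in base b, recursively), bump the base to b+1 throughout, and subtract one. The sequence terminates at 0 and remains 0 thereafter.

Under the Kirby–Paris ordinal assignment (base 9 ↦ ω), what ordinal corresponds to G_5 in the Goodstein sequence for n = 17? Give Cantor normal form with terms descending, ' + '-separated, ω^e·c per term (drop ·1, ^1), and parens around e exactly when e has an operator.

G_0=17  [base 4] 4^2 + 1  →[4↦5]→  5^2 + 1 = 26  −1 ⇒ G_1=25
G_1=25  [base 5] 5^2  →[5↦6]→  6^2 = 36  −1 ⇒ G_2=35
G_2=35  [base 6] 5·6 + 5  →[6↦7]→  5·7 + 5 = 40  −1 ⇒ G_3=39
G_3=39  [base 7] 5·7 + 4  →[7↦8]→  5·8 + 4 = 44  −1 ⇒ G_4=43
G_4=43  [base 8] 5·8 + 3  →[8↦9]→  5·9 + 3 = 48  −1 ⇒ G_5=47
G_5=47  [base 9] 5·9 + 2  →[9↦10]→  5·10 + 2 = 52  −1 ⇒ G_6=51

ω·5 + 2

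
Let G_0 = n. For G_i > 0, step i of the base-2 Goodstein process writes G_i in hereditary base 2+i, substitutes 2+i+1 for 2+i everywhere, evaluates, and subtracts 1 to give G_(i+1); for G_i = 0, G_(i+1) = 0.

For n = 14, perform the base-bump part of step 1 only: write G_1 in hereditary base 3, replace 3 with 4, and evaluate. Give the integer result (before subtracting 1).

1282

G_0 = 14. HB_2(14) = 2^(2 + 1) + 2^2 + 2. Bump = 111. G_1 = 110.
G_1 = 110. HB_3(110) = 3^(3 + 1) + 3^3 + 2. Bump = 1282. G_2 = 1281.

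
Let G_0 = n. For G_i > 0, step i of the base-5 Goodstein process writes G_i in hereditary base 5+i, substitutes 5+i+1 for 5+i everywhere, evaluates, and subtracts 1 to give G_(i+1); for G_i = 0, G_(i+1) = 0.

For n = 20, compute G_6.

base 5: 20 = 4·5; at 6: 4·6 = 24; next = 23
base 6: 23 = 3·6 + 5; at 7: 3·7 + 5 = 26; next = 25
base 7: 25 = 3·7 + 4; at 8: 3·8 + 4 = 28; next = 27
base 8: 27 = 3·8 + 3; at 9: 3·9 + 3 = 30; next = 29
base 9: 29 = 3·9 + 2; at 10: 3·10 + 2 = 32; next = 31
base 10: 31 = 3·10 + 1; at 11: 3·11 + 1 = 34; next = 33
base 11: 33 = 3·11; at 12: 3·12 = 36; next = 35

33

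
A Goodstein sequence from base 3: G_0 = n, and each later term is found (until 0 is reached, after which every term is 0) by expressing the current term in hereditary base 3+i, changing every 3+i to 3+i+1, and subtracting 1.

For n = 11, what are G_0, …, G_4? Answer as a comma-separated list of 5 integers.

11, 17, 25, 35, 39

[0] 11 ≡ 3^2 + 2 (base 3). Lift 4: 18. −1: 17.
[1] 17 ≡ 4^2 + 1 (base 4). Lift 5: 26. −1: 25.
[2] 25 ≡ 5^2 (base 5). Lift 6: 36. −1: 35.
[3] 35 ≡ 5·6 + 5 (base 6). Lift 7: 40. −1: 39.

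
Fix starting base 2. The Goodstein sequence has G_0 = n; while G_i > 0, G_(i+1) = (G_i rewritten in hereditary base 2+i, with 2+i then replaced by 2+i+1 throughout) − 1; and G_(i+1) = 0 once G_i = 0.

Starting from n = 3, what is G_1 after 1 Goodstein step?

step 0: 3 = 2 + 1; sub 3 for 2: 3 + 1; = 4; G_1 = 4−1 = 3
step 1: 3 = 3; sub 4 for 3: 4; = 4; G_2 = 4−1 = 3

3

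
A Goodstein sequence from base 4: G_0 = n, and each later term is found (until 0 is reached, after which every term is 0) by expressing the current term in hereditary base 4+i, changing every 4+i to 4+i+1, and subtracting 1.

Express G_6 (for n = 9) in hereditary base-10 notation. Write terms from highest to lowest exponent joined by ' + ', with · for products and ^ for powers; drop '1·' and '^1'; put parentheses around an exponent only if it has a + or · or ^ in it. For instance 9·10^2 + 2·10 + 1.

[0] 9 ≡ 2·4 + 1 (base 4). Lift 5: 11. −1: 10.
[1] 10 ≡ 2·5 (base 5). Lift 6: 12. −1: 11.
[2] 11 ≡ 6 + 5 (base 6). Lift 7: 12. −1: 11.
[3] 11 ≡ 7 + 4 (base 7). Lift 8: 12. −1: 11.
[4] 11 ≡ 8 + 3 (base 8). Lift 9: 12. −1: 11.
[5] 11 ≡ 9 + 2 (base 9). Lift 10: 12. −1: 11.
[6] 11 ≡ 10 + 1 (base 10). Lift 11: 12. −1: 11.

10 + 1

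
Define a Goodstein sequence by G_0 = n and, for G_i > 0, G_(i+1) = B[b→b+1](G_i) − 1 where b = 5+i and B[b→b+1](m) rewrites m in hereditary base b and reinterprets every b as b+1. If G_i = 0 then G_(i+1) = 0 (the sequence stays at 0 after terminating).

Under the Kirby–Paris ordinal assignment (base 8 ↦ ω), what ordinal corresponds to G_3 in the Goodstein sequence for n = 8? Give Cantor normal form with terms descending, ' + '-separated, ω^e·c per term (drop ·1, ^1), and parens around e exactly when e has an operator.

ω

[0] 8 ≡ 5 + 3 (base 5). Lift 6: 9. −1: 8.
[1] 8 ≡ 6 + 2 (base 6). Lift 7: 9. −1: 8.
[2] 8 ≡ 7 + 1 (base 7). Lift 8: 9. −1: 8.
[3] 8 ≡ 8 (base 8). Lift 9: 9. −1: 8.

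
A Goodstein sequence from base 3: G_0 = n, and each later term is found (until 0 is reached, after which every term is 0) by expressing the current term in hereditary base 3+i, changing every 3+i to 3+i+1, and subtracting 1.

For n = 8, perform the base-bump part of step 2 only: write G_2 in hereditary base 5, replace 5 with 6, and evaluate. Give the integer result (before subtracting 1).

[0] 8 ≡ 2·3 + 2 (base 3). Lift 4: 10. −1: 9.
[1] 9 ≡ 2·4 + 1 (base 4). Lift 5: 11. −1: 10.
[2] 10 ≡ 2·5 (base 5). Lift 6: 12. −1: 11.

12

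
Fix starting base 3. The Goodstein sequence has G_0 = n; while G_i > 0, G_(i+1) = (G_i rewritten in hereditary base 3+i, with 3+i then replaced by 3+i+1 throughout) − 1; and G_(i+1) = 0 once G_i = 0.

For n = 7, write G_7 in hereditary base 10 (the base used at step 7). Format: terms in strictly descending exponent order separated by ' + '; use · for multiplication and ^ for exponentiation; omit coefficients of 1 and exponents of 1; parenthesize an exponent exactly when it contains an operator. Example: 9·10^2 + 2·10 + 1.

G_0 = 7. HB_3(7) = 2·3 + 1. Bump = 9. G_1 = 8.
G_1 = 8. HB_4(8) = 2·4. Bump = 10. G_2 = 9.
G_2 = 9. HB_5(9) = 5 + 4. Bump = 10. G_3 = 9.
G_3 = 9. HB_6(9) = 6 + 3. Bump = 10. G_4 = 9.
G_4 = 9. HB_7(9) = 7 + 2. Bump = 10. G_5 = 9.
G_5 = 9. HB_8(9) = 8 + 1. Bump = 10. G_6 = 9.
G_6 = 9. HB_9(9) = 9. Bump = 10. G_7 = 9.
G_7 = 9. HB_10(9) = 9. Bump = 9. G_8 = 8.

9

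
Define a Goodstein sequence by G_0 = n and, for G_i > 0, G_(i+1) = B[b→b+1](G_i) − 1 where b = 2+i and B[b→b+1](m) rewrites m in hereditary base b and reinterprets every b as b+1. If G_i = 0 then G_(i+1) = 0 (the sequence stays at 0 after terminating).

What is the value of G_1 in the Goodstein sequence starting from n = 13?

108

G_0 = 13. HB_2(13) = 2^(2 + 1) + 2^2 + 1. Bump = 109. G_1 = 108.
G_1 = 108. HB_3(108) = 3^(3 + 1) + 3^3. Bump = 1280. G_2 = 1279.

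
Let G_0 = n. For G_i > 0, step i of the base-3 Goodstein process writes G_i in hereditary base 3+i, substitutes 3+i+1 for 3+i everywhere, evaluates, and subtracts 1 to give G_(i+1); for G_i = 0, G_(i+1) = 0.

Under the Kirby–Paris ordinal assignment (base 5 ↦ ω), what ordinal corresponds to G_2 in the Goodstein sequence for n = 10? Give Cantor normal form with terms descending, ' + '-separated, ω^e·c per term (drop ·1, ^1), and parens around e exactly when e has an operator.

(0) 10|_3 = 3^2 + 1 ↦ 4^2 + 1|_4 = 17 ⇒ 16
(1) 16|_4 = 4^2 ↦ 5^2|_5 = 25 ⇒ 24
(2) 24|_5 = 4·5 + 4 ↦ 4·6 + 4|_6 = 28 ⇒ 27

ω·4 + 4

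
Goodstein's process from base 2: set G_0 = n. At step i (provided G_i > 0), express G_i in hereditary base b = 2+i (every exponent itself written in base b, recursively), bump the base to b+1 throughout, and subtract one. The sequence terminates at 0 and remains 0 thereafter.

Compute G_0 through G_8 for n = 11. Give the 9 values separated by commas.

(0) 11|_2 = 2^(2 + 1) + 2 + 1 ↦ 3^(3 + 1) + 3 + 1|_3 = 85 ⇒ 84
(1) 84|_3 = 3^(3 + 1) + 3 ↦ 4^(4 + 1) + 4|_4 = 1028 ⇒ 1027
(2) 1027|_4 = 4^(4 + 1) + 3 ↦ 5^(5 + 1) + 3|_5 = 15628 ⇒ 15627
(3) 15627|_5 = 5^(5 + 1) + 2 ↦ 6^(6 + 1) + 2|_6 = 279938 ⇒ 279937
(4) 279937|_6 = 6^(6 + 1) + 1 ↦ 7^(7 + 1) + 1|_7 = 5764802 ⇒ 5764801
(5) 5764801|_7 = 7^(7 + 1) ↦ 8^(8 + 1)|_8 = 134217728 ⇒ 134217727
(6) 134217727|_8 = 7·8^8 + 7·8^7 + 7·8^6 + 7·8^5 + 7·8^4 + 7·8^3 + 7·8^2 + 7·8 + 7 ↦ 7·9^9 + 7·9^7 + 7·9^6 + 7·9^5 + 7·9^4 + 7·9^3 + 7·9^2 + 7·9 + 7|_9 = 2749609303 ⇒ 2749609302
(7) 2749609302|_9 = 7·9^9 + 7·9^7 + 7·9^6 + 7·9^5 + 7·9^4 + 7·9^3 + 7·9^2 + 7·9 + 6 ↦ 7·10^10 + 7·10^7 + 7·10^6 + 7·10^5 + 7·10^4 + 7·10^3 + 7·10^2 + 7·10 + 6|_10 = 70077777776 ⇒ 70077777775

11, 84, 1027, 15627, 279937, 5764801, 134217727, 2749609302, 70077777775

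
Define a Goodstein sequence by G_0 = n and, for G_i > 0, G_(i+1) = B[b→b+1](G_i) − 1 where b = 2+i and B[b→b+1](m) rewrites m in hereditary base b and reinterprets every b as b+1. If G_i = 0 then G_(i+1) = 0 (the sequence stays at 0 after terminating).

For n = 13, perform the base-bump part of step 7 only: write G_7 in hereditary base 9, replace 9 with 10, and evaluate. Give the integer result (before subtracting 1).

G_0 = 13. HB_2(13) = 2^(2 + 1) + 2^2 + 1. Bump = 109. G_1 = 108.
G_1 = 108. HB_3(108) = 3^(3 + 1) + 3^3. Bump = 1280. G_2 = 1279.
G_2 = 1279. HB_4(1279) = 4^(4 + 1) + 3·4^3 + 3·4^2 + 3·4 + 3. Bump = 16093. G_3 = 16092.
G_3 = 16092. HB_5(16092) = 5^(5 + 1) + 3·5^3 + 3·5^2 + 3·5 + 2. Bump = 280712. G_4 = 280711.
G_4 = 280711. HB_6(280711) = 6^(6 + 1) + 3·6^3 + 3·6^2 + 3·6 + 1. Bump = 5765999. G_5 = 5765998.
G_5 = 5765998. HB_7(5765998) = 7^(7 + 1) + 3·7^3 + 3·7^2 + 3·7. Bump = 134219480. G_6 = 134219479.
G_6 = 134219479. HB_8(134219479) = 8^(8 + 1) + 3·8^3 + 3·8^2 + 2·8 + 7. Bump = 3486786856. G_7 = 3486786855.
G_7 = 3486786855. HB_9(3486786855) = 9^(9 + 1) + 3·9^3 + 3·9^2 + 2·9 + 6. Bump = 100000003326. G_8 = 100000003325.

100000003326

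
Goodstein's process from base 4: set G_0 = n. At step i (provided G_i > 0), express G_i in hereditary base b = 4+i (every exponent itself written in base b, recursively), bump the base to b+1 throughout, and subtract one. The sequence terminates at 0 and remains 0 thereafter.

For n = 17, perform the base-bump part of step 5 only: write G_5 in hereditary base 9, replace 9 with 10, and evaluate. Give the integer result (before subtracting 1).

52

17 —HB4→ 4^2 + 1 —bump→ 5^2 + 1 = 26 —(−1)→ 25
25 —HB5→ 5^2 —bump→ 6^2 = 36 —(−1)→ 35
35 —HB6→ 5·6 + 5 —bump→ 5·7 + 5 = 40 —(−1)→ 39
39 —HB7→ 5·7 + 4 —bump→ 5·8 + 4 = 44 —(−1)→ 43
43 —HB8→ 5·8 + 3 —bump→ 5·9 + 3 = 48 —(−1)→ 47
47 —HB9→ 5·9 + 2 —bump→ 5·10 + 2 = 52 —(−1)→ 51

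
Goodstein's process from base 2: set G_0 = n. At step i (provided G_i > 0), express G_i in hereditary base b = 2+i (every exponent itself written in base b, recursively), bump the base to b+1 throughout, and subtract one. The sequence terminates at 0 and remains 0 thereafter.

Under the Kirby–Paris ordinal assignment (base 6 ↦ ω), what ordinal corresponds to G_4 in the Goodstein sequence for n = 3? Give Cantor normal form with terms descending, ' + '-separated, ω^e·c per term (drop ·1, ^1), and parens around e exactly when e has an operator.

[0] 3 ≡ 2 + 1 (base 2). Lift 3: 4. −1: 3.
[1] 3 ≡ 3 (base 3). Lift 4: 4. −1: 3.
[2] 3 ≡ 3 (base 4). Lift 5: 3. −1: 2.
[3] 2 ≡ 2 (base 5). Lift 6: 2. −1: 1.
[4] 1 ≡ 1 (base 6). Lift 7: 1. −1: 0.

1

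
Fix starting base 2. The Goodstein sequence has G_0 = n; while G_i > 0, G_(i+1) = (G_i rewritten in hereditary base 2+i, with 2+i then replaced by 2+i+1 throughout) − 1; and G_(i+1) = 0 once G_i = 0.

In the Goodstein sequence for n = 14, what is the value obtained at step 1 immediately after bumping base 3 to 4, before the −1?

1282

14 —HB2→ 2^(2 + 1) + 2^2 + 2 —bump→ 3^(3 + 1) + 3^3 + 3 = 111 —(−1)→ 110
110 —HB3→ 3^(3 + 1) + 3^3 + 2 —bump→ 4^(4 + 1) + 4^4 + 2 = 1282 —(−1)→ 1281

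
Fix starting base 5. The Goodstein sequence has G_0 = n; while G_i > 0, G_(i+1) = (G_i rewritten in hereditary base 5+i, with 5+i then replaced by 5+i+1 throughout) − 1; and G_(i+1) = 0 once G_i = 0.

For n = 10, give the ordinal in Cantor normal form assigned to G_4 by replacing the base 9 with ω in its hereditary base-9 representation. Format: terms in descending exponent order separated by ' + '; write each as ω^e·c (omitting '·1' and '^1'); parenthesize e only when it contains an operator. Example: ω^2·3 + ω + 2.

base 5: 10 = 2·5; at 6: 2·6 = 12; next = 11
base 6: 11 = 6 + 5; at 7: 7 + 5 = 12; next = 11
base 7: 11 = 7 + 4; at 8: 8 + 4 = 12; next = 11
base 8: 11 = 8 + 3; at 9: 9 + 3 = 12; next = 11
base 9: 11 = 9 + 2; at 10: 10 + 2 = 12; next = 11

ω + 2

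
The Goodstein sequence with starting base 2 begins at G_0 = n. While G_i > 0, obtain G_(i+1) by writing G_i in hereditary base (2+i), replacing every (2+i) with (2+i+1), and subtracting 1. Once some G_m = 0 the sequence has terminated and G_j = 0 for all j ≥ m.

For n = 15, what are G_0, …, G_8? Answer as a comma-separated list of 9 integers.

15, 111, 1283, 18752, 326593, 6588344, 150994943, 3524450280, 100077777775

G_0=15  [base 2] 2^(2 + 1) + 2^2 + 2 + 1  →[2↦3]→  3^(3 + 1) + 3^3 + 3 + 1 = 112  −1 ⇒ G_1=111
G_1=111  [base 3] 3^(3 + 1) + 3^3 + 3  →[3↦4]→  4^(4 + 1) + 4^4 + 4 = 1284  −1 ⇒ G_2=1283
G_2=1283  [base 4] 4^(4 + 1) + 4^4 + 3  →[4↦5]→  5^(5 + 1) + 5^5 + 3 = 18753  −1 ⇒ G_3=18752
G_3=18752  [base 5] 5^(5 + 1) + 5^5 + 2  →[5↦6]→  6^(6 + 1) + 6^6 + 2 = 326594  −1 ⇒ G_4=326593
G_4=326593  [base 6] 6^(6 + 1) + 6^6 + 1  →[6↦7]→  7^(7 + 1) + 7^7 + 1 = 6588345  −1 ⇒ G_5=6588344
G_5=6588344  [base 7] 7^(7 + 1) + 7^7  →[7↦8]→  8^(8 + 1) + 8^8 = 150994944  −1 ⇒ G_6=150994943
G_6=150994943  [base 8] 8^(8 + 1) + 7·8^7 + 7·8^6 + 7·8^5 + 7·8^4 + 7·8^3 + 7·8^2 + 7·8 + 7  →[8↦9]→  9^(9 + 1) + 7·9^7 + 7·9^6 + 7·9^5 + 7·9^4 + 7·9^3 + 7·9^2 + 7·9 + 7 = 3524450281  −1 ⇒ G_7=3524450280
G_7=3524450280  [base 9] 9^(9 + 1) + 7·9^7 + 7·9^6 + 7·9^5 + 7·9^4 + 7·9^3 + 7·9^2 + 7·9 + 6  →[9↦10]→  10^(10 + 1) + 7·10^7 + 7·10^6 + 7·10^5 + 7·10^4 + 7·10^3 + 7·10^2 + 7·10 + 6 = 100077777776  −1 ⇒ G_8=100077777775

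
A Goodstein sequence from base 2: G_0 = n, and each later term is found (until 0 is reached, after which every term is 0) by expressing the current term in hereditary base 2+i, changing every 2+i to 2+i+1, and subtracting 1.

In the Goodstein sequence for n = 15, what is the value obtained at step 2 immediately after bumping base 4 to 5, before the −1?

[0] 15 ≡ 2^(2 + 1) + 2^2 + 2 + 1 (base 2). Lift 3: 112. −1: 111.
[1] 111 ≡ 3^(3 + 1) + 3^3 + 3 (base 3). Lift 4: 1284. −1: 1283.
[2] 1283 ≡ 4^(4 + 1) + 4^4 + 3 (base 4). Lift 5: 18753. −1: 18752.

18753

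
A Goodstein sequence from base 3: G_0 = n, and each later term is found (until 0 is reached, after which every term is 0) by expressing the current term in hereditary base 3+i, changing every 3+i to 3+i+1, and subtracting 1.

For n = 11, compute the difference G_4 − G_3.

(0) 11|_3 = 3^2 + 2 ↦ 4^2 + 2|_4 = 18 ⇒ 17
(1) 17|_4 = 4^2 + 1 ↦ 5^2 + 1|_5 = 26 ⇒ 25
(2) 25|_5 = 5^2 ↦ 6^2|_6 = 36 ⇒ 35
(3) 35|_6 = 5·6 + 5 ↦ 5·7 + 5|_7 = 40 ⇒ 39

4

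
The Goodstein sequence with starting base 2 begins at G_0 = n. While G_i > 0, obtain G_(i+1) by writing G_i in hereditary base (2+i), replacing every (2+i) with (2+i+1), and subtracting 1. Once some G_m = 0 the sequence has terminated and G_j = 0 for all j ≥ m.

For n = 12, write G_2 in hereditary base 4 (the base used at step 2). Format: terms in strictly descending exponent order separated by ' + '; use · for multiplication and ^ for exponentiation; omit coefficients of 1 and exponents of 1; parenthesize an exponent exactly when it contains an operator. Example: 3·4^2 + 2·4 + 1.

12 —HB2→ 2^(2 + 1) + 2^2 —bump→ 3^(3 + 1) + 3^3 = 108 —(−1)→ 107
107 —HB3→ 3^(3 + 1) + 2·3^2 + 2·3 + 2 —bump→ 4^(4 + 1) + 2·4^2 + 2·4 + 2 = 1066 —(−1)→ 1065
1065 —HB4→ 4^(4 + 1) + 2·4^2 + 2·4 + 1 —bump→ 5^(5 + 1) + 2·5^2 + 2·5 + 1 = 15686 —(−1)→ 15685

4^(4 + 1) + 2·4^2 + 2·4 + 1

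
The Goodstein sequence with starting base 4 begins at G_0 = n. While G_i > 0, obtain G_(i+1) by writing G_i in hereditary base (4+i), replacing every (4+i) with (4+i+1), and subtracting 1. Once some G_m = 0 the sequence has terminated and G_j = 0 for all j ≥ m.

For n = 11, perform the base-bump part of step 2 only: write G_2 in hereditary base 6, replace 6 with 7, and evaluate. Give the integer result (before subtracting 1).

step 0: 11 = 2·4 + 3; sub 5 for 4: 2·5 + 3; = 13; G_1 = 13−1 = 12
step 1: 12 = 2·5 + 2; sub 6 for 5: 2·6 + 2; = 14; G_2 = 14−1 = 13
step 2: 13 = 2·6 + 1; sub 7 for 6: 2·7 + 1; = 15; G_3 = 15−1 = 14

15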